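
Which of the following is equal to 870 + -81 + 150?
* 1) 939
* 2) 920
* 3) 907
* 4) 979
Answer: 1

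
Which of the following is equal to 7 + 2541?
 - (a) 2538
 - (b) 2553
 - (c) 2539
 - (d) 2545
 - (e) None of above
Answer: e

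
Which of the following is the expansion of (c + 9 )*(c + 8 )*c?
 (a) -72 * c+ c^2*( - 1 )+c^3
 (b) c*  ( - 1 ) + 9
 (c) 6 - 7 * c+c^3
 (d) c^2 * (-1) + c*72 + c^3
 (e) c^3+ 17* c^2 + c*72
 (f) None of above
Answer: e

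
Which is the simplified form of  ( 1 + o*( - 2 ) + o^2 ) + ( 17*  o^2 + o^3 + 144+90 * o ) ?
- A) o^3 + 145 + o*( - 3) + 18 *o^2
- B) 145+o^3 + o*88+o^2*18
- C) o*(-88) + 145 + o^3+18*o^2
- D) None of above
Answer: B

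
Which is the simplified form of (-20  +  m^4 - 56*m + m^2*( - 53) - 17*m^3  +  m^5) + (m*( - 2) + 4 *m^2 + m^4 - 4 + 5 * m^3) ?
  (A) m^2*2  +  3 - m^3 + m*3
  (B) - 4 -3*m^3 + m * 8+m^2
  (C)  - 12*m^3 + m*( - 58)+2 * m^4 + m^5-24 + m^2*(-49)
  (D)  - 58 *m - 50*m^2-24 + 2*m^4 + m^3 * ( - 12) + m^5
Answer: C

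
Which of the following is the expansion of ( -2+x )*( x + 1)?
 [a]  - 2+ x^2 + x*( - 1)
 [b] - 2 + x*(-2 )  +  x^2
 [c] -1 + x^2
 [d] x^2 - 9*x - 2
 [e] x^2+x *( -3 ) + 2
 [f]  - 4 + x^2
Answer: a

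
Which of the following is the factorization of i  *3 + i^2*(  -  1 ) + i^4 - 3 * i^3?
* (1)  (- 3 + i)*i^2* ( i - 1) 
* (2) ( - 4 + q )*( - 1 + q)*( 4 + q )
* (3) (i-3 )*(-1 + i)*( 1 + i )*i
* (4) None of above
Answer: 3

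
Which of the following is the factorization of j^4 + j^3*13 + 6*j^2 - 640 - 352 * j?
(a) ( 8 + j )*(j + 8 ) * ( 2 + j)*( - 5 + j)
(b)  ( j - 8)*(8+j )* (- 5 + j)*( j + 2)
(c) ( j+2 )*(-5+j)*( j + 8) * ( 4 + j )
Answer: a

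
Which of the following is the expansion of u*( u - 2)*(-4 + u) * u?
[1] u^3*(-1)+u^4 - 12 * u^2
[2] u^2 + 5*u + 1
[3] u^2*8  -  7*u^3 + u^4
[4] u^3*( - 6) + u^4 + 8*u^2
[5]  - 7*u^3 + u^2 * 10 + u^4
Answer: 4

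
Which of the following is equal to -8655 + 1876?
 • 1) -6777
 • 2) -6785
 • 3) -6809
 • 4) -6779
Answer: 4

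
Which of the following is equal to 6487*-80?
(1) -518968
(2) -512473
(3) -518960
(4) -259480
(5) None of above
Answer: 3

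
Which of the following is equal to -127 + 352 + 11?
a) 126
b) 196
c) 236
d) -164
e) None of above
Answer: c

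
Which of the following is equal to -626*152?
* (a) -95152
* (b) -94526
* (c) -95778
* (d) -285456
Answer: a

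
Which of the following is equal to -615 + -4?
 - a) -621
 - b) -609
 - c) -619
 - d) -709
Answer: c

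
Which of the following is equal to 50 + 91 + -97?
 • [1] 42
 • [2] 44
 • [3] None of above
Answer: 2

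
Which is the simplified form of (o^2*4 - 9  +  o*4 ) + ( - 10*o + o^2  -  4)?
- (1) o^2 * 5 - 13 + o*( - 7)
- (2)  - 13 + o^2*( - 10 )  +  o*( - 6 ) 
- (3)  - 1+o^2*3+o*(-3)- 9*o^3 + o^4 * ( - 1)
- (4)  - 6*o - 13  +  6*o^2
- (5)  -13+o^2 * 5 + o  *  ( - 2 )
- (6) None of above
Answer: 6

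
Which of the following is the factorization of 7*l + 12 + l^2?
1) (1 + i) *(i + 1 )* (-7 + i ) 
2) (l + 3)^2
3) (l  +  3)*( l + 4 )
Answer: 3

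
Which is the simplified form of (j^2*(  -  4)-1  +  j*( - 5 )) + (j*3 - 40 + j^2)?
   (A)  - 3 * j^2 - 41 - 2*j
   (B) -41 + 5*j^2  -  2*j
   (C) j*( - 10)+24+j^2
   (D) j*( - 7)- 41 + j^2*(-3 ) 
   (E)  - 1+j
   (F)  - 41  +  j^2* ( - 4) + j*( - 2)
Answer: A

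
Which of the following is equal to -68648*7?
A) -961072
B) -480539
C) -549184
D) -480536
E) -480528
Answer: D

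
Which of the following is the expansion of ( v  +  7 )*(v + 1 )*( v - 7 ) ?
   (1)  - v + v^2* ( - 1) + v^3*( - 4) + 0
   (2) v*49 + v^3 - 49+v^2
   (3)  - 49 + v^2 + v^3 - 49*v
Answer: 3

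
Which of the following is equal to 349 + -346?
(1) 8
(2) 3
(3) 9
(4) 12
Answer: 2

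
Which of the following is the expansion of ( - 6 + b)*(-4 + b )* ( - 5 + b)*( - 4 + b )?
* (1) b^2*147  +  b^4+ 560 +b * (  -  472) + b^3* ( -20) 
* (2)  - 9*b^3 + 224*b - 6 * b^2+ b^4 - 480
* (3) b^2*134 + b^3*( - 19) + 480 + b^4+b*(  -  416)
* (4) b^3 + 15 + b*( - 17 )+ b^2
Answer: 3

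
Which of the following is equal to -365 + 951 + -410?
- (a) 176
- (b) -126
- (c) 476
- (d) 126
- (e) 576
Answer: a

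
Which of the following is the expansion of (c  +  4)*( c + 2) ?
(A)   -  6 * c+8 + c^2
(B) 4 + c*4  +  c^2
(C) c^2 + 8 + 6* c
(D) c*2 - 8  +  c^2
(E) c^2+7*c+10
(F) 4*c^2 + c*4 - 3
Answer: C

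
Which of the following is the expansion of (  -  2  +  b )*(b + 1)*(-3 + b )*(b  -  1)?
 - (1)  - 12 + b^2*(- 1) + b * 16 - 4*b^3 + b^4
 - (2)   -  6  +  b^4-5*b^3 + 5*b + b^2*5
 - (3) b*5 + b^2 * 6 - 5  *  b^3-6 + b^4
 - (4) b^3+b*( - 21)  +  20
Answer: 2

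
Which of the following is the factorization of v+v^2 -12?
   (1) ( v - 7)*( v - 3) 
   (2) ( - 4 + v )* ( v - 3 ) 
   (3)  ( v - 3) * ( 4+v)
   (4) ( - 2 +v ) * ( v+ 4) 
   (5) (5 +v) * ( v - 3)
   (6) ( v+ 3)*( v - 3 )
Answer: 3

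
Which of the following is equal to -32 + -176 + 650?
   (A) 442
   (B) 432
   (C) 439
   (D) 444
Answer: A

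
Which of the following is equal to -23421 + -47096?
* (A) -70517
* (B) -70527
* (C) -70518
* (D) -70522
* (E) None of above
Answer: A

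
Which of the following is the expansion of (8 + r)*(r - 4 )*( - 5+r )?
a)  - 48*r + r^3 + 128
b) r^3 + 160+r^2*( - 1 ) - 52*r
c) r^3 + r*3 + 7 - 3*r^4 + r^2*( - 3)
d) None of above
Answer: b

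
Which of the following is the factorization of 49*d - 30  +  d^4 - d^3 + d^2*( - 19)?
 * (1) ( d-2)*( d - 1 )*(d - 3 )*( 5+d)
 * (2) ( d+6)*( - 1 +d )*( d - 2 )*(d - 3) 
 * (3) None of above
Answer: 1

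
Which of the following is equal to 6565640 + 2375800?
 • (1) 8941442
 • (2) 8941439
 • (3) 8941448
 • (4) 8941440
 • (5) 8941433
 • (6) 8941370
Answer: 4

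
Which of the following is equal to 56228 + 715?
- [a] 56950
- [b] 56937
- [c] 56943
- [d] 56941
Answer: c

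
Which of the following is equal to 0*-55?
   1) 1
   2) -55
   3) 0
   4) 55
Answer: 3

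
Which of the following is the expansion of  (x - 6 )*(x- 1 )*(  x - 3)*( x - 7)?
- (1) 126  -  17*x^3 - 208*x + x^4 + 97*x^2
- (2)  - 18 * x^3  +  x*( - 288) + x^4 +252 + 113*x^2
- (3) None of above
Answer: 3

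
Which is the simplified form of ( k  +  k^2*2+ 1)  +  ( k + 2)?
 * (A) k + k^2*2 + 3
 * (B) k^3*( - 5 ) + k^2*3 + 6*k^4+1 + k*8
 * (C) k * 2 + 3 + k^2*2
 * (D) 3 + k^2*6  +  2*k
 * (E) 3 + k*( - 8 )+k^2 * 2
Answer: C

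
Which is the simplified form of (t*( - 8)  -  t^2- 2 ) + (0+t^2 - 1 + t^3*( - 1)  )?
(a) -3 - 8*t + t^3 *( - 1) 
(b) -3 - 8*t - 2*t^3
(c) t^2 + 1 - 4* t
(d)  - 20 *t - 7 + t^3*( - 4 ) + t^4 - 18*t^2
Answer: a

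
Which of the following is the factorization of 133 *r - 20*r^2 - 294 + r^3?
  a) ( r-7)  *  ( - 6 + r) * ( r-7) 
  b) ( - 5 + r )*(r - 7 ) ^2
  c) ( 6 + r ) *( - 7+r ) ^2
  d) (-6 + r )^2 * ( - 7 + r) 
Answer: a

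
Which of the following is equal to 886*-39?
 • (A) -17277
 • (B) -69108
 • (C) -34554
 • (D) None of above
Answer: C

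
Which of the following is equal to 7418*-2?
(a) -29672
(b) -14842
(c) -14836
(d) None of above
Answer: c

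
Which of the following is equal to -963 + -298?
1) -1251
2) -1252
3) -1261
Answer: 3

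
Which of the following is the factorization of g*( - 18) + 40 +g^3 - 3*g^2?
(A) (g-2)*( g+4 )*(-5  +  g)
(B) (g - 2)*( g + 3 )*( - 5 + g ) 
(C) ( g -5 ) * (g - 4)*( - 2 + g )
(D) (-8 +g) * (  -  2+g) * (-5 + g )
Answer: A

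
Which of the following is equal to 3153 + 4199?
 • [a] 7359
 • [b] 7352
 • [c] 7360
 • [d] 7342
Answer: b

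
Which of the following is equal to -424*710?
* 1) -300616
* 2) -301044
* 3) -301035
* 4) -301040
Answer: 4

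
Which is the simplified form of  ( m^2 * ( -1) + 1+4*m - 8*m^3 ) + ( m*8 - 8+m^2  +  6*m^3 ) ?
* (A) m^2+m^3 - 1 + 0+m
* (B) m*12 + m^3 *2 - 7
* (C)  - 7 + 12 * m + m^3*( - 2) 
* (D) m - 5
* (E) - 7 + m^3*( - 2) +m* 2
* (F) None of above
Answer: C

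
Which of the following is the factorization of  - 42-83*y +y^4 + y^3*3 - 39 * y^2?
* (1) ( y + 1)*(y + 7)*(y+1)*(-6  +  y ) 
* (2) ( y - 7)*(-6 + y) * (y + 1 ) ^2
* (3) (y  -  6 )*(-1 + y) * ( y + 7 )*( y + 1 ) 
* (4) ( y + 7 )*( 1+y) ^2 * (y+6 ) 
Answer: 1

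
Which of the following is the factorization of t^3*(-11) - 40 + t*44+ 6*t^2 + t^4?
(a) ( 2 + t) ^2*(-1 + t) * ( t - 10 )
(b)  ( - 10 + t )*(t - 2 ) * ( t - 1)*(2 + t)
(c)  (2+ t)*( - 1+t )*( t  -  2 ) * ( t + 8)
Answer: b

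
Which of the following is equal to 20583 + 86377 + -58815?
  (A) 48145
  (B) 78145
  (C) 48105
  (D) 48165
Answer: A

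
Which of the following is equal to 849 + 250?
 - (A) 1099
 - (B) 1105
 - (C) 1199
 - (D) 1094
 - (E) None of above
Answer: A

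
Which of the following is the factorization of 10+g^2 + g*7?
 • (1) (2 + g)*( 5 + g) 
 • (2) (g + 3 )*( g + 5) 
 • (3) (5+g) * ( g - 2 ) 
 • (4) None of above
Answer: 1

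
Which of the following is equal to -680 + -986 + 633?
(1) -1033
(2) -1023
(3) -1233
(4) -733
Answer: 1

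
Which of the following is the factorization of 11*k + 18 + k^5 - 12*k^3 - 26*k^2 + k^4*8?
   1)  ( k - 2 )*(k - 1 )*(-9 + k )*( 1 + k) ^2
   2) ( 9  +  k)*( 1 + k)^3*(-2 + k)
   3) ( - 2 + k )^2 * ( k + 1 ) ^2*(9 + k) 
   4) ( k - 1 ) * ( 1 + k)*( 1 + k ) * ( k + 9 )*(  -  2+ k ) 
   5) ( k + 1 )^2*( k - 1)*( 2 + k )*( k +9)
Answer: 4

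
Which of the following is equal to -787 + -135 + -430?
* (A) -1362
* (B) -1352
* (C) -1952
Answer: B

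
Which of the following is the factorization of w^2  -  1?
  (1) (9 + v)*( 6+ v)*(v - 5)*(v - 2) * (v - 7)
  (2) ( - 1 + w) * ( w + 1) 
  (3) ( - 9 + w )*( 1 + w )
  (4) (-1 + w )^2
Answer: 2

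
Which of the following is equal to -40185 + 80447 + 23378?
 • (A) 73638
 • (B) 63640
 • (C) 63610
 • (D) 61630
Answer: B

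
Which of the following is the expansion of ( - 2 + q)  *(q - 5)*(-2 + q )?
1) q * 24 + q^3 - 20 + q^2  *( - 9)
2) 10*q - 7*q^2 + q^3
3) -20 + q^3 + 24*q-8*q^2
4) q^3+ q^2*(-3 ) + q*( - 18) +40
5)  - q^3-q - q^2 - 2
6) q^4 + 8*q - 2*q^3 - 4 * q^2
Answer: 1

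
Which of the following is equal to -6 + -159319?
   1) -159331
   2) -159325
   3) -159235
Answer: 2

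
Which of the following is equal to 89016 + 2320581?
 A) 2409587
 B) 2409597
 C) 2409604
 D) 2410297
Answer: B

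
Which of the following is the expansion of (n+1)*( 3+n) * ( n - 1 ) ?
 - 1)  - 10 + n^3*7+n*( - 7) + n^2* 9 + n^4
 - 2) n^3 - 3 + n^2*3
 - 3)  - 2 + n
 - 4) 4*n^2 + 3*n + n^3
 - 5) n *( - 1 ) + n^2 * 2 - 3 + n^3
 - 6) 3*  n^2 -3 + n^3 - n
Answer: 6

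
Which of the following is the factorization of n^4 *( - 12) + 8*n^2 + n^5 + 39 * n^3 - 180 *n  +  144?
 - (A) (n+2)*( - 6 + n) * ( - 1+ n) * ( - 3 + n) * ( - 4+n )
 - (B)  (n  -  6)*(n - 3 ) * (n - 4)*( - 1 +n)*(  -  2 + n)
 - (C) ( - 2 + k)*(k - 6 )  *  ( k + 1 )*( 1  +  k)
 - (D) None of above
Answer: A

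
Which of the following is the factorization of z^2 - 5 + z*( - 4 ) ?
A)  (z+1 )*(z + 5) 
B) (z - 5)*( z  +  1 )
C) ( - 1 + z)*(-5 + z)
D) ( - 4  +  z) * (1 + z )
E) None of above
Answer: B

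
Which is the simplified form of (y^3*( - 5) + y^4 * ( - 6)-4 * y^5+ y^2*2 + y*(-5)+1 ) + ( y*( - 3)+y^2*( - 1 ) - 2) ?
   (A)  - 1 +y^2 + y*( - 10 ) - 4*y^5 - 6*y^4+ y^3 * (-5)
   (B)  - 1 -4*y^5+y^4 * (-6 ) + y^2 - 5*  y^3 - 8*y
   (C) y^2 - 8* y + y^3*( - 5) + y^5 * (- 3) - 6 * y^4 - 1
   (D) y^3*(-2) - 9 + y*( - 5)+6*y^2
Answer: B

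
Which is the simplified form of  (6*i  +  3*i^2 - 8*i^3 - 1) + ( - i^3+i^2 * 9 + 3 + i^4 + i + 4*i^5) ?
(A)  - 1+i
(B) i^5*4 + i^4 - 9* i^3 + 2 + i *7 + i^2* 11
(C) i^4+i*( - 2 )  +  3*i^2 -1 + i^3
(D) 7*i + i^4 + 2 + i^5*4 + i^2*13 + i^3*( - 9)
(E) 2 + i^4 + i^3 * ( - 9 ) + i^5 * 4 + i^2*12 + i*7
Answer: E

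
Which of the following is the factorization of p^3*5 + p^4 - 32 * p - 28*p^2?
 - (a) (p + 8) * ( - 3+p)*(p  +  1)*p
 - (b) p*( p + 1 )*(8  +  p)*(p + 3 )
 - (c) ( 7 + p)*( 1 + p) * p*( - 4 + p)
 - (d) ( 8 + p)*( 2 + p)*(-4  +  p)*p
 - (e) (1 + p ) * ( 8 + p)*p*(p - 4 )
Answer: e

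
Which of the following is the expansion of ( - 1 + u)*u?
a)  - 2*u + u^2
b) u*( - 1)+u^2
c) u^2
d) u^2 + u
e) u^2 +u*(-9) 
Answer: b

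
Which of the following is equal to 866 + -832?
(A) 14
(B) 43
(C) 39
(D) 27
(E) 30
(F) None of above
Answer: F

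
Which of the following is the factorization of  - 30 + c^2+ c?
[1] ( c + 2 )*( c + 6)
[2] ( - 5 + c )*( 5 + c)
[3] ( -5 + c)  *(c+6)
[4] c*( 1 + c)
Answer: 3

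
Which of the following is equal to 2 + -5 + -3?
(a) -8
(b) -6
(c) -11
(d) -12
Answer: b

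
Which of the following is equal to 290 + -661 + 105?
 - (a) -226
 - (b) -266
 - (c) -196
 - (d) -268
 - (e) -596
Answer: b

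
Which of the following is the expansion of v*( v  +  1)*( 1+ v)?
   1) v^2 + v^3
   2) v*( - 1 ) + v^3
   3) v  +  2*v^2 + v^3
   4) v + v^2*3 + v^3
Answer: 3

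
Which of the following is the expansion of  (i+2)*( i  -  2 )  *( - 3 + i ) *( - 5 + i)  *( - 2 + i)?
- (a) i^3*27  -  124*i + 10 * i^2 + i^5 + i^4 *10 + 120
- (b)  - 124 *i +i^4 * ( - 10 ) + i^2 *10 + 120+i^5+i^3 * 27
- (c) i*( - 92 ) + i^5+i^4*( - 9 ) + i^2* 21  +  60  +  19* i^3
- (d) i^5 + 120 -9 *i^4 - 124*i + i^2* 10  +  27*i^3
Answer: b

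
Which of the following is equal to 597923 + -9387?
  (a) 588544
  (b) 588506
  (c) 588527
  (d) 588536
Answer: d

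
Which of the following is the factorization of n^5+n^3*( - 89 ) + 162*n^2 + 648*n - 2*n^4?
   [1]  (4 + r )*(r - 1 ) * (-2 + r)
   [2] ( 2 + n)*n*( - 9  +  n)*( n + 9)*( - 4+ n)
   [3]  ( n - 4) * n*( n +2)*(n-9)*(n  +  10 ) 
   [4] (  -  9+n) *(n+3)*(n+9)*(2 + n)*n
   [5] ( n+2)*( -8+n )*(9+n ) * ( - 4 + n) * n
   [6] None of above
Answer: 2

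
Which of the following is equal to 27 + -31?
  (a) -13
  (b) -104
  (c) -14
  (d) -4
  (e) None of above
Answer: d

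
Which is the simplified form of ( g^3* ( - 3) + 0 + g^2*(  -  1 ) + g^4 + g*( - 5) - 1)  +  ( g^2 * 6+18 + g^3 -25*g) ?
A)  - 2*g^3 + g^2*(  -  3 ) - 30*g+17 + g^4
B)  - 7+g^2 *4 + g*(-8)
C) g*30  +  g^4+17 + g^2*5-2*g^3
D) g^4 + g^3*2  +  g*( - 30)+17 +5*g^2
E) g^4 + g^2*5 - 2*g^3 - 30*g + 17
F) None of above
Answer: E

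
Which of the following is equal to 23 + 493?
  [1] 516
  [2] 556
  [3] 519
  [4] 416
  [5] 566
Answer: 1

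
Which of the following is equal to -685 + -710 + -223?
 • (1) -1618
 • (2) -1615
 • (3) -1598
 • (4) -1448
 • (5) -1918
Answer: 1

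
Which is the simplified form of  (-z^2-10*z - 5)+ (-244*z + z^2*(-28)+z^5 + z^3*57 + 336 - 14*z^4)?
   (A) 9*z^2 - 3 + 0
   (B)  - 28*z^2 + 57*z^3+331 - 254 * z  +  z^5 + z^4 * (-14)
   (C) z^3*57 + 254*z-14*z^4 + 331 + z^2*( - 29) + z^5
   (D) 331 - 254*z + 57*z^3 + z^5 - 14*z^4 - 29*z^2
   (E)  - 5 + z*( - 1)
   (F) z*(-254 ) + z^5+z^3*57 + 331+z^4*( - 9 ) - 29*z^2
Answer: D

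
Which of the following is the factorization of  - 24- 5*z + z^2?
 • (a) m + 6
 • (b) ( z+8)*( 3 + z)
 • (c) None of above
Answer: c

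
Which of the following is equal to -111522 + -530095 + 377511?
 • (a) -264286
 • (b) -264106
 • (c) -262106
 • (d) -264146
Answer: b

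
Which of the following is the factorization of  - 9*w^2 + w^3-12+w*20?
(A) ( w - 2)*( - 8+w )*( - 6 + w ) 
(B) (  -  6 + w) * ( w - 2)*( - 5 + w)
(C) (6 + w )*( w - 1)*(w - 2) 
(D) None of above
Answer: D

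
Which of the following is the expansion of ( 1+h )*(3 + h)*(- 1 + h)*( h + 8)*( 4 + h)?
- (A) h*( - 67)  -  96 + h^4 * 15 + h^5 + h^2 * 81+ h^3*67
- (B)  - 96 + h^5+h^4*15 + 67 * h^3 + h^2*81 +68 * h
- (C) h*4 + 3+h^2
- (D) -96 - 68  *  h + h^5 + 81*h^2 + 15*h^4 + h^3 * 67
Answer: D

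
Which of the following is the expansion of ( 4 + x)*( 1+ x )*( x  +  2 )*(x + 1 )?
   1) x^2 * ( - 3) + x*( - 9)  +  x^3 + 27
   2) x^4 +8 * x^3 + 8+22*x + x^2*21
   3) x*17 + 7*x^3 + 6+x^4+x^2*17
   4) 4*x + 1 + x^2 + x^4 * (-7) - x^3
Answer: 2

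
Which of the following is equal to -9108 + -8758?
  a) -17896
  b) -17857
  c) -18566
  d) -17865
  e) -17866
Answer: e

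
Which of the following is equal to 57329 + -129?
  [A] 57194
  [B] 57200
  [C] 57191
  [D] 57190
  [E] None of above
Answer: B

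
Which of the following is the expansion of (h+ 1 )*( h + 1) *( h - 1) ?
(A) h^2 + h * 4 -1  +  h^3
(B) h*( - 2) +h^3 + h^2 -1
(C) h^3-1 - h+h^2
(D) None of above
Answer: C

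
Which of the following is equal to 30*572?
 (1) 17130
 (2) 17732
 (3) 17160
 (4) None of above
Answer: 3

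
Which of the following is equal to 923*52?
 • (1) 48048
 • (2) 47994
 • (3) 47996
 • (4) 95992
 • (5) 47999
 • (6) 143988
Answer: 3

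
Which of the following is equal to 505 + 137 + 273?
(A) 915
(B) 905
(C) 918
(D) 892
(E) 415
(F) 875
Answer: A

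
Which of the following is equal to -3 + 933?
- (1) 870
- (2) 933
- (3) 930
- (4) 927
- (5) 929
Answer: 3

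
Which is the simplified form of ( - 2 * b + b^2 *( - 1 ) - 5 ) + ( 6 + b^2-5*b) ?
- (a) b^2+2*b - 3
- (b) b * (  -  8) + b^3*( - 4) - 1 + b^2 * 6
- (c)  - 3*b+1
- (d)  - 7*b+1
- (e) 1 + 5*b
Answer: d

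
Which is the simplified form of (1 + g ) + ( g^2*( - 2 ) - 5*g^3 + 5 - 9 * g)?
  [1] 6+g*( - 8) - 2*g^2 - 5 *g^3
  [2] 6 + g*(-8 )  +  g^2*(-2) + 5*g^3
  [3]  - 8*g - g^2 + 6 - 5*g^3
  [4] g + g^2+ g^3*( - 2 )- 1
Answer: 1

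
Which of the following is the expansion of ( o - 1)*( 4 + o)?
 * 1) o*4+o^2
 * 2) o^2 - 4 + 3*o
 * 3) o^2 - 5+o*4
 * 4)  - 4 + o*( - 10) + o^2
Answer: 2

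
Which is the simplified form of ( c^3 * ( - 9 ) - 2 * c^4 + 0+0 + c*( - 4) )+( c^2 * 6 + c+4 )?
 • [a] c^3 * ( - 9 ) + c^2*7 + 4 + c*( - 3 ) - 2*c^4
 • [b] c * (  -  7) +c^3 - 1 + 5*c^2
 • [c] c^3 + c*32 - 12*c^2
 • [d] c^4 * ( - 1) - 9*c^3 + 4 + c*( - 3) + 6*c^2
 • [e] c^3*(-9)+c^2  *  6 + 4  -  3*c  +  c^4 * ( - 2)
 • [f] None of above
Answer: e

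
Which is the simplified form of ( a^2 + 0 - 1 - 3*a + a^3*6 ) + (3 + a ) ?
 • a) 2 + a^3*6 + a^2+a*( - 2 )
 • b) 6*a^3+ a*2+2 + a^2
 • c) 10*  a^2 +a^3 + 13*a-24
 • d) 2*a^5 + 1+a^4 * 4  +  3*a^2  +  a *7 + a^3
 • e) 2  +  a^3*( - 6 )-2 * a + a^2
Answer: a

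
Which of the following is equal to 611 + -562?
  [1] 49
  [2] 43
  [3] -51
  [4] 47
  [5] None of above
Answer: 1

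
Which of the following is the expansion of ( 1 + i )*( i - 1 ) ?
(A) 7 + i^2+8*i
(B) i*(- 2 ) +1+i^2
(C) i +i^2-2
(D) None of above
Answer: D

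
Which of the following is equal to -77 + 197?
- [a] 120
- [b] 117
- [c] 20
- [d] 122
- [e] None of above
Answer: a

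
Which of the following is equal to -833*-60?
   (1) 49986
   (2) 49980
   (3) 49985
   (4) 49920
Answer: 2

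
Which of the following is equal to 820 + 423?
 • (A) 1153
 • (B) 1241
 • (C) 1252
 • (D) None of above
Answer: D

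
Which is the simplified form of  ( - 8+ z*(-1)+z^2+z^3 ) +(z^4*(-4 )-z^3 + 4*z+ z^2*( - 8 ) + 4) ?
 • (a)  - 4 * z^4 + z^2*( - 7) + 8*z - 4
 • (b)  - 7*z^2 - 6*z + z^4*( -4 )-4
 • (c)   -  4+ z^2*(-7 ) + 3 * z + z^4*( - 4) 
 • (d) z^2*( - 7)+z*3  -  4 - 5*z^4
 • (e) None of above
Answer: c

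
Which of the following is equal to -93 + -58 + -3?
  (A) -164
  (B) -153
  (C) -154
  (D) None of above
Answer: C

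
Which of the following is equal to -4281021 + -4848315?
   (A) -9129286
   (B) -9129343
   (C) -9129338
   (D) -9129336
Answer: D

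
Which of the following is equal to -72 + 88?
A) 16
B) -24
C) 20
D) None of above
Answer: A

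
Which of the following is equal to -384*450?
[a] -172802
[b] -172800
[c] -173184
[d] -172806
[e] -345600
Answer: b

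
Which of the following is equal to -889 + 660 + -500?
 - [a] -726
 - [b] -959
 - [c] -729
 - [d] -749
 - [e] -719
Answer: c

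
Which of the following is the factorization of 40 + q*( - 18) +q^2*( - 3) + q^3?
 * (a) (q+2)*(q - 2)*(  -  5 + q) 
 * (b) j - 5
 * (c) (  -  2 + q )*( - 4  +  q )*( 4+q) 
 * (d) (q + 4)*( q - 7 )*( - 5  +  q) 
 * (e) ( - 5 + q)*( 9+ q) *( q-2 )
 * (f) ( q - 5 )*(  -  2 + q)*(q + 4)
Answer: f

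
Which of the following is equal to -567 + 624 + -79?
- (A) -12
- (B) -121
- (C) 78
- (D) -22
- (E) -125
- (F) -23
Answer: D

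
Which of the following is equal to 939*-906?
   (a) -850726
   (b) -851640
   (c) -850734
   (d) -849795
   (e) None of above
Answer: c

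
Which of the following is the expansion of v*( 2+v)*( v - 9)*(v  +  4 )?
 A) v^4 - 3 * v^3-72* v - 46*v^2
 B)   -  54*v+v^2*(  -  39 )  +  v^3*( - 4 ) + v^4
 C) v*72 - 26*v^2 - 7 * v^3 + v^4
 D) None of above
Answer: A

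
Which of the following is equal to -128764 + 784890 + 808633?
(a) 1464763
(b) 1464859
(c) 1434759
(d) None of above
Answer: d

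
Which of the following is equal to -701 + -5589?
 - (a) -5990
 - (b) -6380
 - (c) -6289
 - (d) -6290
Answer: d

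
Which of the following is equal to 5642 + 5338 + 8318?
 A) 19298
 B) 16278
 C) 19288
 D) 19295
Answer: A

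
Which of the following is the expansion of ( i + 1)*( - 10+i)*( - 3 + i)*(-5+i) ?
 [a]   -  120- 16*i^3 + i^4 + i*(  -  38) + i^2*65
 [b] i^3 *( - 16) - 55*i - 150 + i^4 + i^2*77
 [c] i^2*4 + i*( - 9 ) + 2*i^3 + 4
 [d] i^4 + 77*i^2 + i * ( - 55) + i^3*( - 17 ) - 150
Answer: d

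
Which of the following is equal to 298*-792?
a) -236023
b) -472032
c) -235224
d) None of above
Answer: d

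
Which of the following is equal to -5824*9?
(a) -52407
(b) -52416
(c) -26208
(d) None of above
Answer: b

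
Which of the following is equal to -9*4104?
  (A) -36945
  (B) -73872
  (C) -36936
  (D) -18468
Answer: C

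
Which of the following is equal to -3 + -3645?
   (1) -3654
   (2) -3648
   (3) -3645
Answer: 2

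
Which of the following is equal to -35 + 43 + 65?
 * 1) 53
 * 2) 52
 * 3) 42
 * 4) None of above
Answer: 4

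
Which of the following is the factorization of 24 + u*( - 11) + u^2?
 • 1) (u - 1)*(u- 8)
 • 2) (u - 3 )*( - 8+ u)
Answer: 2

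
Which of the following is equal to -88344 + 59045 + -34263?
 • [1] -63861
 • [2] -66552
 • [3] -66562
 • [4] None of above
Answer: 4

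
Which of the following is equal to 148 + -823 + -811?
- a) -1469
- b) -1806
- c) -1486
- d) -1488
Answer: c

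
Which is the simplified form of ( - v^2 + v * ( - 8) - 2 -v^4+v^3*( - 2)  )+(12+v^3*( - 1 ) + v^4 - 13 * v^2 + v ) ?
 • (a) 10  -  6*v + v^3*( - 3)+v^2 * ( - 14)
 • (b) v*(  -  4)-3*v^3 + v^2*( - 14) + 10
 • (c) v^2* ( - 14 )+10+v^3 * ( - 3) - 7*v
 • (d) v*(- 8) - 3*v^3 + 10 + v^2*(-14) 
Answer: c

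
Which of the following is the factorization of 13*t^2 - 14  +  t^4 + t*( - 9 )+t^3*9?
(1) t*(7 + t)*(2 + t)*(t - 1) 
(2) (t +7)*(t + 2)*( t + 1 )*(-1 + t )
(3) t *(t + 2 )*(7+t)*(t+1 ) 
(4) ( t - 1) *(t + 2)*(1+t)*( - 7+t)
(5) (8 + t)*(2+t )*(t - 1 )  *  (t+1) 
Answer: 2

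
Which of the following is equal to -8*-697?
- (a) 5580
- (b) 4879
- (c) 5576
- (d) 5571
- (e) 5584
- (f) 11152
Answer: c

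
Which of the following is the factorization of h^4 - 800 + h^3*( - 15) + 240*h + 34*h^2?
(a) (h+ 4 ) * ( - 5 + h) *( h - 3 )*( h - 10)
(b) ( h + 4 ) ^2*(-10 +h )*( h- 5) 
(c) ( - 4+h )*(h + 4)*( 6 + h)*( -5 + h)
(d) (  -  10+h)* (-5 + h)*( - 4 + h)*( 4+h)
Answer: d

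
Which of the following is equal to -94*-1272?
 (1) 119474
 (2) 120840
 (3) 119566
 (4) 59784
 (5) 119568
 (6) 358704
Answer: 5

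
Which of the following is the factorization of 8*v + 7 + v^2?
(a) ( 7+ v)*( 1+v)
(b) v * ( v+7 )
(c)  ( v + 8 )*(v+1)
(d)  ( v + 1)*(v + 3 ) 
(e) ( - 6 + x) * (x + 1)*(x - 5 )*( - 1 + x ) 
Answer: a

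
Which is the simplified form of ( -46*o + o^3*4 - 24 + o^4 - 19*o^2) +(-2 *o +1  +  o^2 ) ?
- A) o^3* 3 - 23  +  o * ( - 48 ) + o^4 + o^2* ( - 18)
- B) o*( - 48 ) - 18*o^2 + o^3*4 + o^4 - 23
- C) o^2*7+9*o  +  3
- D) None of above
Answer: B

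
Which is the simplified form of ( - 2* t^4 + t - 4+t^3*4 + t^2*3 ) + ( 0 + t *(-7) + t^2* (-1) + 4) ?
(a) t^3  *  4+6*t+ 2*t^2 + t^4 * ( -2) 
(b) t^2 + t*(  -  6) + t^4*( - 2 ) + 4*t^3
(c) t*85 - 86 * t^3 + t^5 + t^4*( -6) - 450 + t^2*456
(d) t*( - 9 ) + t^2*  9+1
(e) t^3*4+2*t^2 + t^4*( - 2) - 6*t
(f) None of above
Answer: e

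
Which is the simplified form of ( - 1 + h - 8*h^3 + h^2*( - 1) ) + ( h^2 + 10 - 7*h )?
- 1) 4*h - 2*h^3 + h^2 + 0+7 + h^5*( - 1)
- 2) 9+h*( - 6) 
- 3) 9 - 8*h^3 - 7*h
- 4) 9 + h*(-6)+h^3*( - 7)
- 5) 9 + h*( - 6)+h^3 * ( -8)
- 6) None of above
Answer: 5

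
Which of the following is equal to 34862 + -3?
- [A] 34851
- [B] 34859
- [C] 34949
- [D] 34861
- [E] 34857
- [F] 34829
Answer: B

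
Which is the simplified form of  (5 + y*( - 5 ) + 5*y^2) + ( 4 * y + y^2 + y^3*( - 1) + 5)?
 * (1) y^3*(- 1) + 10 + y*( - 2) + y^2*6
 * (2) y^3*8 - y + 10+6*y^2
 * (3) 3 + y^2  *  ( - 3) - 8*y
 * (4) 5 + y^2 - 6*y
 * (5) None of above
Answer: 5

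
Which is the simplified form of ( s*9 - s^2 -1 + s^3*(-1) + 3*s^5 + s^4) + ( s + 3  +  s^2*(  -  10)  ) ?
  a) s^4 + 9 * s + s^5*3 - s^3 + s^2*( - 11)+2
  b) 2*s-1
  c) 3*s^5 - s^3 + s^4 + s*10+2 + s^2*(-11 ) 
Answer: c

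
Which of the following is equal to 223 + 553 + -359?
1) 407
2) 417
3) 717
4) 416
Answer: 2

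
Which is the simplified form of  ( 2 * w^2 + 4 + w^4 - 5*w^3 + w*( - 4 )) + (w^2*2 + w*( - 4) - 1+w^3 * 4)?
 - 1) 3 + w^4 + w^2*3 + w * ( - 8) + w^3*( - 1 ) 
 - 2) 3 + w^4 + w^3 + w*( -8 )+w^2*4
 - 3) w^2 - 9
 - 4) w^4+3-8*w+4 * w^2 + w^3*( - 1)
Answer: 4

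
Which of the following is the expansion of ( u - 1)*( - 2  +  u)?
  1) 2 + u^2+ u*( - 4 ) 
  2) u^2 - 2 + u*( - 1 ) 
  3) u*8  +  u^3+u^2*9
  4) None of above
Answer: 4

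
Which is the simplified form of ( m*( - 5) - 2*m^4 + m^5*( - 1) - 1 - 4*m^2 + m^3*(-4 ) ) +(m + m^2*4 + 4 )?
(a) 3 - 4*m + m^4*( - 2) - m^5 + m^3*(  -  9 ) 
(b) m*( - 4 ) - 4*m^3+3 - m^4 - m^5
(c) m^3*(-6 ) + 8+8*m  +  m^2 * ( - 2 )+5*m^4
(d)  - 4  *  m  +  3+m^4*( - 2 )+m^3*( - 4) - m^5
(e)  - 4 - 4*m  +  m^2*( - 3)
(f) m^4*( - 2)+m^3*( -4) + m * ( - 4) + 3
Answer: d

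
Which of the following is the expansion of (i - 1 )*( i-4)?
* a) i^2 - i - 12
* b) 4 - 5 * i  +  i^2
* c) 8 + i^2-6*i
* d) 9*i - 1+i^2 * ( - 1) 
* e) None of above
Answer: b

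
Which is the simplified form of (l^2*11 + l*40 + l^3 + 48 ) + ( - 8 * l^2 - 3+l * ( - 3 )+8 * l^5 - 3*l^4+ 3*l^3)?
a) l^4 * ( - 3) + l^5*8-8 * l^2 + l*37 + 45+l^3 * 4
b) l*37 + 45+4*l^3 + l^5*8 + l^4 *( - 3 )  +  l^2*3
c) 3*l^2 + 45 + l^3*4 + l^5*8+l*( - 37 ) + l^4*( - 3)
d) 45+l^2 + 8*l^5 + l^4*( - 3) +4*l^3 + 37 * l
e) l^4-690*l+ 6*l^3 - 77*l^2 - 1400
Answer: b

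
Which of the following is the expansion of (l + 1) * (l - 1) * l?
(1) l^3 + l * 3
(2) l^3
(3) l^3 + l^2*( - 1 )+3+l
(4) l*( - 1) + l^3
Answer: 4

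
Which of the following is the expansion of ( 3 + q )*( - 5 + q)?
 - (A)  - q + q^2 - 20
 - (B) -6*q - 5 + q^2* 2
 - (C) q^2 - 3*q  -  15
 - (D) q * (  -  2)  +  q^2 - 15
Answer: D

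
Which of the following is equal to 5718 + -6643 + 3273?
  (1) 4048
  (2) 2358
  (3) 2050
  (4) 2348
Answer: 4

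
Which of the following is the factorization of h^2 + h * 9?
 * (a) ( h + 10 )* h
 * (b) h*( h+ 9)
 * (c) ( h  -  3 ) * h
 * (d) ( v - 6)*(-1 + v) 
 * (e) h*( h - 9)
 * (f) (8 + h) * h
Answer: b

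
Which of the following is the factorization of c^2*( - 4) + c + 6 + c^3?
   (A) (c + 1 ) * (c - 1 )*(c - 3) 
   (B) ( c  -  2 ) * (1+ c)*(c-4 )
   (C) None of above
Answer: C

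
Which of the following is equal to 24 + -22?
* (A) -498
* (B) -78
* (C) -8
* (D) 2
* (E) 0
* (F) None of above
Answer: D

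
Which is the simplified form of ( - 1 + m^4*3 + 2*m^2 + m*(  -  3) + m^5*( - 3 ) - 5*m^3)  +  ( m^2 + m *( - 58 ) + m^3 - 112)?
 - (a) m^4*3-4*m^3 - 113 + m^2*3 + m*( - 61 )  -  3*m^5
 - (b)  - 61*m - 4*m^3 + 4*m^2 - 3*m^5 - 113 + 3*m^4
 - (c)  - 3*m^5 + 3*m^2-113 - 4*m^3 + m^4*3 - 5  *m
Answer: a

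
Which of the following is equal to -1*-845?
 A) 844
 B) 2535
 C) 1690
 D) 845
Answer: D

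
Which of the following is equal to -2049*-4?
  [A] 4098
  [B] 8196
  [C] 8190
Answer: B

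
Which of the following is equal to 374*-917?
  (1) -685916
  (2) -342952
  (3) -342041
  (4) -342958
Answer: 4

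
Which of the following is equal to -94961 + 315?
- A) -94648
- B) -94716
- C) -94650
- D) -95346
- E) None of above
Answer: E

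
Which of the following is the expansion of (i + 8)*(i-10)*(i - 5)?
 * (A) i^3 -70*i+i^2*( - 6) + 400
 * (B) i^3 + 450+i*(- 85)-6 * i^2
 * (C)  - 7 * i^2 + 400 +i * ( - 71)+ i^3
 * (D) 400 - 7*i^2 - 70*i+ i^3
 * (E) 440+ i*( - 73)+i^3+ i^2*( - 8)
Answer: D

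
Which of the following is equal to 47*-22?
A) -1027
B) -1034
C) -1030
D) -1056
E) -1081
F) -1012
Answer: B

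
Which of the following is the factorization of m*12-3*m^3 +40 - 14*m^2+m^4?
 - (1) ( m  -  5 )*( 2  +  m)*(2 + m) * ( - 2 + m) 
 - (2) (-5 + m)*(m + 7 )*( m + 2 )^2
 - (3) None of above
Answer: 1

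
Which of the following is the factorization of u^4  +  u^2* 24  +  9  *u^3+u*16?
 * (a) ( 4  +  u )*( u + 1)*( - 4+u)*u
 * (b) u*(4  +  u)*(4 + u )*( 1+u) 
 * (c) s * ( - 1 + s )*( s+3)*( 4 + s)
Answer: b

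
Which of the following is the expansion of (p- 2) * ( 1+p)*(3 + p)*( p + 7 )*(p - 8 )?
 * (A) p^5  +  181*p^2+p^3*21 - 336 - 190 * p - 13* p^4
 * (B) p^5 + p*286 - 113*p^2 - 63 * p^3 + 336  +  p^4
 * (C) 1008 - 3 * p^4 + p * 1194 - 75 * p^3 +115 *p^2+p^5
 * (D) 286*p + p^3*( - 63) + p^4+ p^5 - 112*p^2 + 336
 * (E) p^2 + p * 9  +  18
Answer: B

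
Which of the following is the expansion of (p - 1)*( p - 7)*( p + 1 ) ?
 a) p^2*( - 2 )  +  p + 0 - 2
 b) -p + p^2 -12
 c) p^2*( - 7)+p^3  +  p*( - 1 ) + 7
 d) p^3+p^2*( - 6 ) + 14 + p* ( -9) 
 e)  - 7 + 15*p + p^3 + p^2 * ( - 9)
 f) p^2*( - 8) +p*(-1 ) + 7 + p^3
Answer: c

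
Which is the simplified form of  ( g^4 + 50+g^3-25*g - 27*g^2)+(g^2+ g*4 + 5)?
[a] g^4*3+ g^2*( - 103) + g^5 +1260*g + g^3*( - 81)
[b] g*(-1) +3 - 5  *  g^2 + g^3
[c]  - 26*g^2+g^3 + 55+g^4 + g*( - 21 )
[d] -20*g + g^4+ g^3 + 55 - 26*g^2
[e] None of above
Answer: c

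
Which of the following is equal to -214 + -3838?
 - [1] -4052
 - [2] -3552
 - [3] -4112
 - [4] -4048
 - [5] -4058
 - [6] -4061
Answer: 1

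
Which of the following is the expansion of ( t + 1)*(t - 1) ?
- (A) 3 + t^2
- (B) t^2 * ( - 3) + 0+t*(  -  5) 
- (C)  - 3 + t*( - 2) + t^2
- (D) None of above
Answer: D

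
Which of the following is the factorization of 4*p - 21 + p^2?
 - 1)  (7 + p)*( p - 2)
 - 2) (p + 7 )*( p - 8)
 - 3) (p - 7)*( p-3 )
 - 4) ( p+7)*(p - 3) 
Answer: 4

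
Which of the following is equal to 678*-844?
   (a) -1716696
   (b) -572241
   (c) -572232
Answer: c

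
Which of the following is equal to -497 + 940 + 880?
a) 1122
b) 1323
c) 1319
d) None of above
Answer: b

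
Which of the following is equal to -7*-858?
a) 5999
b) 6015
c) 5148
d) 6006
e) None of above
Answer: d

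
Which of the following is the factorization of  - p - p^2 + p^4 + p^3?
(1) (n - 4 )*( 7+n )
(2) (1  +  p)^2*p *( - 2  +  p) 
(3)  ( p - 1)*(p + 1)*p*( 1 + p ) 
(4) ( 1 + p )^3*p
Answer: 3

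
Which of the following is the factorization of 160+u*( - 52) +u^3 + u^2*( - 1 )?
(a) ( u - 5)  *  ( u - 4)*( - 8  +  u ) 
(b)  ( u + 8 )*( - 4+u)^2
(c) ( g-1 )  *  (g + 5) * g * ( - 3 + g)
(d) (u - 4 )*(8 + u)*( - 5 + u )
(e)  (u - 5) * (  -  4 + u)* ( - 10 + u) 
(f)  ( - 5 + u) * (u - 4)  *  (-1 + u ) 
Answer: d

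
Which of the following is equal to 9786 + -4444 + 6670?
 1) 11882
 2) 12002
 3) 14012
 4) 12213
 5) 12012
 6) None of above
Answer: 5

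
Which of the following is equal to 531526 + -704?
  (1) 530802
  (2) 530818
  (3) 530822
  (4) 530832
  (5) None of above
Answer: 3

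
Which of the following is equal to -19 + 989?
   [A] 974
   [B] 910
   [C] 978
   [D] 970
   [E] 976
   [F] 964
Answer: D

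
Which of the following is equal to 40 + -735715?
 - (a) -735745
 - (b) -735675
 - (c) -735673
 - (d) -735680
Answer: b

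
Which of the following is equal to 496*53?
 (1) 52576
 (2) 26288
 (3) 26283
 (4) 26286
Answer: 2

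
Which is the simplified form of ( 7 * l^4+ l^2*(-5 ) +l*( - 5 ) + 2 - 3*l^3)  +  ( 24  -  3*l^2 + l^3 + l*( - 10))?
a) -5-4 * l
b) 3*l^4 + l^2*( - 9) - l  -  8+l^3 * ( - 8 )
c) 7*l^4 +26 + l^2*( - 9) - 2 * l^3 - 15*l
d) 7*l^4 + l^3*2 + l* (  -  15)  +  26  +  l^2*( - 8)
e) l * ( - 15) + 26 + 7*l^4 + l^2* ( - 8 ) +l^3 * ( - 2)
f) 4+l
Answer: e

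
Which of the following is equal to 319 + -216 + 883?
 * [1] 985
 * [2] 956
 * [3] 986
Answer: 3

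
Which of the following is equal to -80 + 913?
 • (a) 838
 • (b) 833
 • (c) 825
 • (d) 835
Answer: b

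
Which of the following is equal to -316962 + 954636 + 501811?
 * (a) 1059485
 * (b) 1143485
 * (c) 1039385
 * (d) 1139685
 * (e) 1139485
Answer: e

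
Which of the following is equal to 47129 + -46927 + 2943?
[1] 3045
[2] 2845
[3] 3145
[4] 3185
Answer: 3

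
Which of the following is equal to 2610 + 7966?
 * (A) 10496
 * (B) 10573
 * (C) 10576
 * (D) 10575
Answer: C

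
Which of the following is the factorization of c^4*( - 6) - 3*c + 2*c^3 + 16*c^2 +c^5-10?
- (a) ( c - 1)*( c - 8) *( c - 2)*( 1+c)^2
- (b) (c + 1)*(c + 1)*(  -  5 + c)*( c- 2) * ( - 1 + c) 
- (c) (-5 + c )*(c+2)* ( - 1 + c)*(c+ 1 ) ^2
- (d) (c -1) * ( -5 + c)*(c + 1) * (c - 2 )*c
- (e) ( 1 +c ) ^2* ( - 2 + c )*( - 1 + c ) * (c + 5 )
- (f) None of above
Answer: b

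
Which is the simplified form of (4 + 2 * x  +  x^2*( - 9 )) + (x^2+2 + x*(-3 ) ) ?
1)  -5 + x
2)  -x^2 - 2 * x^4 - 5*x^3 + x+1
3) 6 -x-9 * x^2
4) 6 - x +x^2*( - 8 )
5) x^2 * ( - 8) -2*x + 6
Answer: 4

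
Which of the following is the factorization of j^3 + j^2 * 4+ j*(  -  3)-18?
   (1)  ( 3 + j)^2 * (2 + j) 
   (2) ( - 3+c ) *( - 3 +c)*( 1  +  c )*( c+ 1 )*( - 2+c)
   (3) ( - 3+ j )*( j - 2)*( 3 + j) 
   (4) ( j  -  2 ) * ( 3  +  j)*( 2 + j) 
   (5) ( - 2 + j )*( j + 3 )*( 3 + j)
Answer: 5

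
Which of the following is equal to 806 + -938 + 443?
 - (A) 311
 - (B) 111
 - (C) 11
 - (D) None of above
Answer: A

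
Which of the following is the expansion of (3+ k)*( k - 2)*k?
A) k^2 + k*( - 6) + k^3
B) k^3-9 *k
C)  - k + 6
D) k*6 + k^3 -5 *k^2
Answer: A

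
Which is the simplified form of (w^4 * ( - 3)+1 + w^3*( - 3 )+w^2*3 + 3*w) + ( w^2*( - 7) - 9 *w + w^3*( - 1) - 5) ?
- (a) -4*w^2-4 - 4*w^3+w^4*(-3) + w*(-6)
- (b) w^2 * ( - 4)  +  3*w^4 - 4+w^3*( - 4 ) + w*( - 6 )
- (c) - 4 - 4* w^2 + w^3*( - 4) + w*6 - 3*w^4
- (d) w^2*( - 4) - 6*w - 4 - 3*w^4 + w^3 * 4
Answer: a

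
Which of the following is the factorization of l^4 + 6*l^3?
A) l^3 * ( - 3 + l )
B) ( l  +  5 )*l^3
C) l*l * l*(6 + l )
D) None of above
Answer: C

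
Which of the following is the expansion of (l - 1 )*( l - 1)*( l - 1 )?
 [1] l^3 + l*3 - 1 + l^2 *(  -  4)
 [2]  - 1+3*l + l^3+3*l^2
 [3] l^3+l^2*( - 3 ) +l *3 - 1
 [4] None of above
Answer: 3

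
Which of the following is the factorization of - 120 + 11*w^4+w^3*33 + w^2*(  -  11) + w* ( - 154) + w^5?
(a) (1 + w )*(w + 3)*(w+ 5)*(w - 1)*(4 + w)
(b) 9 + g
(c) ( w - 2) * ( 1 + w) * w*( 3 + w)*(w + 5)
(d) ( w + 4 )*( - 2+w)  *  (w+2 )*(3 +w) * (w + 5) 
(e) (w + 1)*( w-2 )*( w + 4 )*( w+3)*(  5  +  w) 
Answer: e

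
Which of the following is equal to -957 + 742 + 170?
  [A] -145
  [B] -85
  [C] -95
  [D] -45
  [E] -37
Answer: D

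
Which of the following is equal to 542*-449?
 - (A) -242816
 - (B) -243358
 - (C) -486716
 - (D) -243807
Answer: B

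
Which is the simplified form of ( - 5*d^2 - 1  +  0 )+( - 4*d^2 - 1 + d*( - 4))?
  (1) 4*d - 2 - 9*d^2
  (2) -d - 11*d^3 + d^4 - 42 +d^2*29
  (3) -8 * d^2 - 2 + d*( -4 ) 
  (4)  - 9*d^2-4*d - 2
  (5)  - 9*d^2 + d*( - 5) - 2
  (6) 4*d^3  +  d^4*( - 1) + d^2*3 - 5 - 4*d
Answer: 4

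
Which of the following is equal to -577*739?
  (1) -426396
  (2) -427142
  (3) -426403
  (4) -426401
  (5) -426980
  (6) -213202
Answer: 3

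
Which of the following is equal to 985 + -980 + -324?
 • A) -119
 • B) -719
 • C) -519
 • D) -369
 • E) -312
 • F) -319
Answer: F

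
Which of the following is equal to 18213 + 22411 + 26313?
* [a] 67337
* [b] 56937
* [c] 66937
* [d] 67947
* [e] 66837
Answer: c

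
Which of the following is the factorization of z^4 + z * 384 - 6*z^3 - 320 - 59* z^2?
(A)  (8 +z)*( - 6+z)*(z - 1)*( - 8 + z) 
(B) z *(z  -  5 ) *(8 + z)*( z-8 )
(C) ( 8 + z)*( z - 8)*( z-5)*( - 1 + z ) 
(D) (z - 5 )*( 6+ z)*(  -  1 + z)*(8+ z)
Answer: C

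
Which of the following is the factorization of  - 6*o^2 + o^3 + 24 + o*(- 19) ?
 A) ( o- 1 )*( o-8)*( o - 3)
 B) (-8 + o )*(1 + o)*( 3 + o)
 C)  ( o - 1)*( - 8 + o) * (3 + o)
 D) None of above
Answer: C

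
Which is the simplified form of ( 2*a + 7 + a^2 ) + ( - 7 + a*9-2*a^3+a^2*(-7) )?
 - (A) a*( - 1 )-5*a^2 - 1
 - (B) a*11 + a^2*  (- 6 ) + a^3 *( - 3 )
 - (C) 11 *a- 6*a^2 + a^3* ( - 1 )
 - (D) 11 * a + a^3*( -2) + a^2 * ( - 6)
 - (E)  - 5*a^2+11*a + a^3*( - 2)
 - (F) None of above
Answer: D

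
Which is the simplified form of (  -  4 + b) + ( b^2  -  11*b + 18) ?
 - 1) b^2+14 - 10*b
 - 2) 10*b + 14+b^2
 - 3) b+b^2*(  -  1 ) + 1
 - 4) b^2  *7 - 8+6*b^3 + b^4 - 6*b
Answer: 1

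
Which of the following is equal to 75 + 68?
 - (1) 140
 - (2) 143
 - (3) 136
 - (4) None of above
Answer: 2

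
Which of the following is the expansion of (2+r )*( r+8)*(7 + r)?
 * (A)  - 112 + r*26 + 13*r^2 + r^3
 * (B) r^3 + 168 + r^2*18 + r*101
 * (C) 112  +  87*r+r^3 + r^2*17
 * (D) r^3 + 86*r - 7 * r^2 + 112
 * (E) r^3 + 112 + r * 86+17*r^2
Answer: E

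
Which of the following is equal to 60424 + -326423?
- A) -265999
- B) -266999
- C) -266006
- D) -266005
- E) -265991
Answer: A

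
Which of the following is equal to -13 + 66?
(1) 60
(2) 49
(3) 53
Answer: 3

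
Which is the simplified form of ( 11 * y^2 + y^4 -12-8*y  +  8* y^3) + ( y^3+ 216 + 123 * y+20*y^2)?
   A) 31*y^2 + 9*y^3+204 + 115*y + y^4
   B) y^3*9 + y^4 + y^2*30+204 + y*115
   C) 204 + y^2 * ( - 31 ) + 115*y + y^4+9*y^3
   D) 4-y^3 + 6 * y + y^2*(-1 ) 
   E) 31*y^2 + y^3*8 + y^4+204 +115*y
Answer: A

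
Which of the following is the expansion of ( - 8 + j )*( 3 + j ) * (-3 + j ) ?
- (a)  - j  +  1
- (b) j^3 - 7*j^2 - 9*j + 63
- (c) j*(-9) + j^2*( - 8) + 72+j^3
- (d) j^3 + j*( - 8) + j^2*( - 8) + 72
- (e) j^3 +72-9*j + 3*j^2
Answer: c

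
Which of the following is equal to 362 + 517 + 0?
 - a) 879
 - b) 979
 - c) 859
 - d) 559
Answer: a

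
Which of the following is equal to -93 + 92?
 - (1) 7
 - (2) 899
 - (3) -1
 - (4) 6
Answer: 3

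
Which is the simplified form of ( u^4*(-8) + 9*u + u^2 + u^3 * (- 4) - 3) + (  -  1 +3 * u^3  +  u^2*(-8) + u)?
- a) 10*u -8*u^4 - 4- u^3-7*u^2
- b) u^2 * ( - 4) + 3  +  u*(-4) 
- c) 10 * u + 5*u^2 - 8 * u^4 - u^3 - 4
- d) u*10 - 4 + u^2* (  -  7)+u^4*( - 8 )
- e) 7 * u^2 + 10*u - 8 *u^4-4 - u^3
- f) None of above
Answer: a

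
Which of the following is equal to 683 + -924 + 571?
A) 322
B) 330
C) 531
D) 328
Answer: B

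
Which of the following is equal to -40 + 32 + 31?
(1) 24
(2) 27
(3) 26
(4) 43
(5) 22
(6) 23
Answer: 6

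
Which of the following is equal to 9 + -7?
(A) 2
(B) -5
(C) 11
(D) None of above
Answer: A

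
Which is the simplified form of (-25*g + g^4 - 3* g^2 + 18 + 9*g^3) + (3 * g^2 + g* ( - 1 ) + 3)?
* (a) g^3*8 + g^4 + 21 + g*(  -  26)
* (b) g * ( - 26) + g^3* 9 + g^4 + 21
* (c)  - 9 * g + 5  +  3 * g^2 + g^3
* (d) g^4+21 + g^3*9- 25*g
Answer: b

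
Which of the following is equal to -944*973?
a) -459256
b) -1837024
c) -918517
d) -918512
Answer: d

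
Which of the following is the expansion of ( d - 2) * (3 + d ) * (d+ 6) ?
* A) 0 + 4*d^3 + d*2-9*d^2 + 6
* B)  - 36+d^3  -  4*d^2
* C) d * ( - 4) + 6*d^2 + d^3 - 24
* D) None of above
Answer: D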